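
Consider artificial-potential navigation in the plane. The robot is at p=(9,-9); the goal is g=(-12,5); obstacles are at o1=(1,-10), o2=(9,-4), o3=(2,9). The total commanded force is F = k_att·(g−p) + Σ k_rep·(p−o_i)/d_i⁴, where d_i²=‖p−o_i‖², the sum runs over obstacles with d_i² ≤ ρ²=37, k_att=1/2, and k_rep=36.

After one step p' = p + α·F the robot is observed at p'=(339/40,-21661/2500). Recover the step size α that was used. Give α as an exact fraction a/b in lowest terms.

α = 1/20

F_att = 1/2·(g−p) = 1/2·(-21,14) = (-10.5000,7.0000)
o1: d²=65 > ρ²=37 → inactive
o2: d²=25 ≤ ρ²=37; F_rep = 36·(0,-5)/25² = (0.0000,-0.2880)
o3: d²=373 > ρ²=37 → inactive
F = F_att + ΣF_rep = (-10.5000,6.7120)
Δp = p'−p = (-0.5250,0.3356); α = Δx/Fx = (-21/40) / (-21/2) = 1/20
check: Δy/Fy = (839/2500) / (839/125) = 1/20 ✓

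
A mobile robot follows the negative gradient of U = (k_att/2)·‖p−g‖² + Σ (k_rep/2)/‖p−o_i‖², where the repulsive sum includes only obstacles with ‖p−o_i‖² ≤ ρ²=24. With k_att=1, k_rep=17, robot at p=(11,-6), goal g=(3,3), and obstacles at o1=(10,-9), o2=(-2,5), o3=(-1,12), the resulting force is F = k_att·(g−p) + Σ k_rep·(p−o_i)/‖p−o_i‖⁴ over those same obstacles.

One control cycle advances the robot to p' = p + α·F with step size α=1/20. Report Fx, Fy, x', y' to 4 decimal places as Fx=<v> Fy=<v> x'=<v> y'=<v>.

Fx=-7.8300 Fy=9.5100 x'=10.6085 y'=-5.5245

F_att = 1·(g−p) = 1·(-8,9) = (-8.0000,9.0000)
o1: d²=10 ≤ ρ²=24; F_rep = 17·(1,3)/10² = (0.1700,0.5100)
o2: d²=290 > ρ²=24 → inactive
o3: d²=468 > ρ²=24 → inactive
F = F_att + ΣF_rep = (-7.8300,9.5100)
p' = p + 1/20·F = (10.6085,-5.5245)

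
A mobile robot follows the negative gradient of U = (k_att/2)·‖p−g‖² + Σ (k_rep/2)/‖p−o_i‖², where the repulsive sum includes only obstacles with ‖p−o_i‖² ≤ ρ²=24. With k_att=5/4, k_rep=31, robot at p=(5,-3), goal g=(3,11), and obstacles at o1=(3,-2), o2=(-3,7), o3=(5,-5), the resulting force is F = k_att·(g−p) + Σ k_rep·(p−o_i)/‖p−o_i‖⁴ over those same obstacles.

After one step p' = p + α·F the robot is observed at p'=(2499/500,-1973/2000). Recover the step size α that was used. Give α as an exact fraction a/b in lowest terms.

α = 1/10

F_att = 5/4·(g−p) = 5/4·(-2,14) = (-2.5000,17.5000)
o1: d²=5 ≤ ρ²=24; F_rep = 31·(2,-1)/5² = (2.4800,-1.2400)
o2: d²=164 > ρ²=24 → inactive
o3: d²=4 ≤ ρ²=24; F_rep = 31·(0,2)/4² = (0.0000,3.8750)
F = F_att + ΣF_rep = (-0.0200,20.1350)
Δp = p'−p = (-0.0020,2.0135); α = Δx/Fx = (-1/500) / (-1/50) = 1/10
check: Δy/Fy = (4027/2000) / (4027/200) = 1/10 ✓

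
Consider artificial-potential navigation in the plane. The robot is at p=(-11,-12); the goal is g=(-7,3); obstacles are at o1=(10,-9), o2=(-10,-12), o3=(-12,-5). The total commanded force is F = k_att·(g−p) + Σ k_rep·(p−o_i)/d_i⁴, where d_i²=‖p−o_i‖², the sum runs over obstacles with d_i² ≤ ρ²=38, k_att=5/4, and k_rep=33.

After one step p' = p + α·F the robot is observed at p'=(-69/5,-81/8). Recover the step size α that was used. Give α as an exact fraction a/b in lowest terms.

α = 1/10

F_att = 5/4·(g−p) = 5/4·(4,15) = (5.0000,18.7500)
o1: d²=450 > ρ²=38 → inactive
o2: d²=1 ≤ ρ²=38; F_rep = 33·(-1,0)/1² = (-33.0000,0.0000)
o3: d²=50 > ρ²=38 → inactive
F = F_att + ΣF_rep = (-28.0000,18.7500)
Δp = p'−p = (-2.8000,1.8750); α = Δx/Fx = (-14/5) / (-28) = 1/10
check: Δy/Fy = (15/8) / (75/4) = 1/10 ✓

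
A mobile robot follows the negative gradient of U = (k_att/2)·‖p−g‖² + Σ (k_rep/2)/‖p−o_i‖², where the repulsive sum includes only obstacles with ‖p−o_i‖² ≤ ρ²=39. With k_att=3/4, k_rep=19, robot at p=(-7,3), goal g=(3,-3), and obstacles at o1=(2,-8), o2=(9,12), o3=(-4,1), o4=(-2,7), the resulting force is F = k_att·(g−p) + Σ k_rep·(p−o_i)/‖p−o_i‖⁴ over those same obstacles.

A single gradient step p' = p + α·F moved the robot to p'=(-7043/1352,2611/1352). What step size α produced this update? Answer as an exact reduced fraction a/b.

F_att = 3/4·(g−p) = 3/4·(10,-6) = (7.5000,-4.5000)
o1: d²=202 > ρ²=39 → inactive
o2: d²=337 > ρ²=39 → inactive
o3: d²=13 ≤ ρ²=39; F_rep = 19·(-3,2)/13² = (-0.3373,0.2249)
o4: d²=41 > ρ²=39 → inactive
F = F_att + ΣF_rep = (7.1627,-4.2751)
Δp = p'−p = (1.7907,-1.0688); α = Δx/Fx = (2421/1352) / (2421/338) = 1/4
check: Δy/Fy = (-1445/1352) / (-1445/338) = 1/4 ✓

α = 1/4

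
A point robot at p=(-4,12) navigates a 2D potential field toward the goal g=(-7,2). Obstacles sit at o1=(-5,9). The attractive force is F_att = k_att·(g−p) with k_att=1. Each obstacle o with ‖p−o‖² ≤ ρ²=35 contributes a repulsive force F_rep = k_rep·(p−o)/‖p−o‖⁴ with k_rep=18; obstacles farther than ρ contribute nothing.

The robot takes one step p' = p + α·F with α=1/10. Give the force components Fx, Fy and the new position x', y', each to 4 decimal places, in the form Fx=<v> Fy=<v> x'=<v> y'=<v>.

Fx=-2.8200 Fy=-9.4600 x'=-4.2820 y'=11.0540

F_att = 1·(g−p) = 1·(-3,-10) = (-3.0000,-10.0000)
o1: d²=10 ≤ ρ²=35; F_rep = 18·(1,3)/10² = (0.1800,0.5400)
F = F_att + ΣF_rep = (-2.8200,-9.4600)
p' = p + 1/10·F = (-4.2820,11.0540)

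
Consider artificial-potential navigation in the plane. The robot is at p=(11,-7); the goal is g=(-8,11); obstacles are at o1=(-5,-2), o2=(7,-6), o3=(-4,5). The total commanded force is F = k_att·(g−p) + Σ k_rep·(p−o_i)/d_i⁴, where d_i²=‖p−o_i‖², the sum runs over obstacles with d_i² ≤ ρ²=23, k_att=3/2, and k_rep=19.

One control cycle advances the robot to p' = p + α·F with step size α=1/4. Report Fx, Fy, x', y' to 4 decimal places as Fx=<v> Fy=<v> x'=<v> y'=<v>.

Fx=-28.2370 Fy=26.9343 x'=3.9407 y'=-0.2664

F_att = 3/2·(g−p) = 3/2·(-19,18) = (-28.5000,27.0000)
o1: d²=281 > ρ²=23 → inactive
o2: d²=17 ≤ ρ²=23; F_rep = 19·(4,-1)/17² = (0.2630,-0.0657)
o3: d²=369 > ρ²=23 → inactive
F = F_att + ΣF_rep = (-28.2370,26.9343)
p' = p + 1/4·F = (3.9407,-0.2664)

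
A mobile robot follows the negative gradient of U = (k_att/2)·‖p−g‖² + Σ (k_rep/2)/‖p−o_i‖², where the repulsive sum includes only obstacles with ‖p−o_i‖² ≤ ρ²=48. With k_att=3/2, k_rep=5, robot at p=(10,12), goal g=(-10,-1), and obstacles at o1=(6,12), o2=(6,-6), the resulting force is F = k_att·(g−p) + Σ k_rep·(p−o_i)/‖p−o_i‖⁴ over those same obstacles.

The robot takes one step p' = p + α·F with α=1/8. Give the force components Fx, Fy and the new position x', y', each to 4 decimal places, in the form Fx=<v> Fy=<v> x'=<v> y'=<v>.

Fx=-29.9219 Fy=-19.5000 x'=6.2598 y'=9.5625

F_att = 3/2·(g−p) = 3/2·(-20,-13) = (-30.0000,-19.5000)
o1: d²=16 ≤ ρ²=48; F_rep = 5·(4,0)/16² = (0.0781,0.0000)
o2: d²=340 > ρ²=48 → inactive
F = F_att + ΣF_rep = (-29.9219,-19.5000)
p' = p + 1/8·F = (6.2598,9.5625)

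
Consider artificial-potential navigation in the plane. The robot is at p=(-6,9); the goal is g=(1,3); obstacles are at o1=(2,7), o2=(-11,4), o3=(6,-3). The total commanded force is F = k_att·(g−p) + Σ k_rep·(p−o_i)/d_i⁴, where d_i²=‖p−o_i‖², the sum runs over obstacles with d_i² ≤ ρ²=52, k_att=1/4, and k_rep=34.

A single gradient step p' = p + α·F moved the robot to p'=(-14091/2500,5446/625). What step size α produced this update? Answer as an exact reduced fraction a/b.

α = 1/5

F_att = 1/4·(g−p) = 1/4·(7,-6) = (1.7500,-1.5000)
o1: d²=68 > ρ²=52 → inactive
o2: d²=50 ≤ ρ²=52; F_rep = 34·(5,5)/50² = (0.0680,0.0680)
o3: d²=288 > ρ²=52 → inactive
F = F_att + ΣF_rep = (1.8180,-1.4320)
Δp = p'−p = (0.3636,-0.2864); α = Δx/Fx = (909/2500) / (909/500) = 1/5
check: Δy/Fy = (-179/625) / (-179/125) = 1/5 ✓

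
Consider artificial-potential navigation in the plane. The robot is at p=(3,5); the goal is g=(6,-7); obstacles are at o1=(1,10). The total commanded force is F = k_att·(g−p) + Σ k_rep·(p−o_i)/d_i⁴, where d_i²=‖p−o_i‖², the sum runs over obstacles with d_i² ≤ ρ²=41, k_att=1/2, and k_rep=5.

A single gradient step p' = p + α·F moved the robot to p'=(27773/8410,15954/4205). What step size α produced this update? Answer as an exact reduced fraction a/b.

α = 1/5

F_att = 1/2·(g−p) = 1/2·(3,-12) = (1.5000,-6.0000)
o1: d²=29 ≤ ρ²=41; F_rep = 5·(2,-5)/29² = (0.0119,-0.0297)
F = F_att + ΣF_rep = (1.5119,-6.0297)
Δp = p'−p = (0.3024,-1.2059); α = Δx/Fx = (2543/8410) / (2543/1682) = 1/5
check: Δy/Fy = (-5071/4205) / (-5071/841) = 1/5 ✓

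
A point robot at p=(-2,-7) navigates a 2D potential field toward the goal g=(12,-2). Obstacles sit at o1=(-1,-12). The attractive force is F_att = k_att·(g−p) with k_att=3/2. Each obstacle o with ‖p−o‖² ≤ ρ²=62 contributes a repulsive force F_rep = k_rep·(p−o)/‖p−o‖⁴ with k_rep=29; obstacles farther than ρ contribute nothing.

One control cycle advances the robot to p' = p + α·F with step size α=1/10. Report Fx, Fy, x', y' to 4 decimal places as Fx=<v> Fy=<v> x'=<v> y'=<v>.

Fx=20.9571 Fy=7.7145 x'=0.0957 y'=-6.2286

F_att = 3/2·(g−p) = 3/2·(14,5) = (21.0000,7.5000)
o1: d²=26 ≤ ρ²=62; F_rep = 29·(-1,5)/26² = (-0.0429,0.2145)
F = F_att + ΣF_rep = (20.9571,7.7145)
p' = p + 1/10·F = (0.0957,-6.2286)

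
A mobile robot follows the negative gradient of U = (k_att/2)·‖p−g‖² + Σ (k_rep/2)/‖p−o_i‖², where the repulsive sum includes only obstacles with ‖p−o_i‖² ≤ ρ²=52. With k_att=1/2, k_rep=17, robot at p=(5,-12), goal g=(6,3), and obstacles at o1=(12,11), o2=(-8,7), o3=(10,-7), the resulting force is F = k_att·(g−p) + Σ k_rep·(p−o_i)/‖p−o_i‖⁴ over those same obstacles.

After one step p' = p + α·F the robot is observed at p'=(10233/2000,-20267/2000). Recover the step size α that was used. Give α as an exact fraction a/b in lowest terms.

α = 1/4

F_att = 1/2·(g−p) = 1/2·(1,15) = (0.5000,7.5000)
o1: d²=578 > ρ²=52 → inactive
o2: d²=530 > ρ²=52 → inactive
o3: d²=50 ≤ ρ²=52; F_rep = 17·(-5,-5)/50² = (-0.0340,-0.0340)
F = F_att + ΣF_rep = (0.4660,7.4660)
Δp = p'−p = (0.1165,1.8665); α = Δx/Fx = (233/2000) / (233/500) = 1/4
check: Δy/Fy = (3733/2000) / (3733/500) = 1/4 ✓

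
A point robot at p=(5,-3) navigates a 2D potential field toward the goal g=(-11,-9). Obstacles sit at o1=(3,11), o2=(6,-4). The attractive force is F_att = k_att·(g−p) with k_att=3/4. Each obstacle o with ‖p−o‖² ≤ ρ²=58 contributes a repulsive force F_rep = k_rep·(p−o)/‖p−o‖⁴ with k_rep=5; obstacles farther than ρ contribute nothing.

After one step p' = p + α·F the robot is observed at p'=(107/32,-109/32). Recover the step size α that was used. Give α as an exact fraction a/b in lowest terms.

F_att = 3/4·(g−p) = 3/4·(-16,-6) = (-12.0000,-4.5000)
o1: d²=200 > ρ²=58 → inactive
o2: d²=2 ≤ ρ²=58; F_rep = 5·(-1,1)/2² = (-1.2500,1.2500)
F = F_att + ΣF_rep = (-13.2500,-3.2500)
Δp = p'−p = (-1.6562,-0.4062); α = Δx/Fx = (-53/32) / (-53/4) = 1/8
check: Δy/Fy = (-13/32) / (-13/4) = 1/8 ✓

α = 1/8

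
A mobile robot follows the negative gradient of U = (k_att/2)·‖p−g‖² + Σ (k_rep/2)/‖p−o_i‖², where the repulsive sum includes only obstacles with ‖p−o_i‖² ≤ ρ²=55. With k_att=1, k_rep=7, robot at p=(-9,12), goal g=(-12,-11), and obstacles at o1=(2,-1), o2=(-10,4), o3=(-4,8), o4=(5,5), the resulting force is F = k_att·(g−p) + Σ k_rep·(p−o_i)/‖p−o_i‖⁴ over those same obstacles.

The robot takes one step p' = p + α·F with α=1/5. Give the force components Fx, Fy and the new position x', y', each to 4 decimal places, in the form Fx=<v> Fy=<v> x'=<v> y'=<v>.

F_att = 1·(g−p) = 1·(-3,-23) = (-3.0000,-23.0000)
o1: d²=290 > ρ²=55 → inactive
o2: d²=65 > ρ²=55 → inactive
o3: d²=41 ≤ ρ²=55; F_rep = 7·(-5,4)/41² = (-0.0208,0.0167)
o4: d²=245 > ρ²=55 → inactive
F = F_att + ΣF_rep = (-3.0208,-22.9833)
p' = p + 1/5·F = (-9.6042,7.4033)

Fx=-3.0208 Fy=-22.9833 x'=-9.6042 y'=7.4033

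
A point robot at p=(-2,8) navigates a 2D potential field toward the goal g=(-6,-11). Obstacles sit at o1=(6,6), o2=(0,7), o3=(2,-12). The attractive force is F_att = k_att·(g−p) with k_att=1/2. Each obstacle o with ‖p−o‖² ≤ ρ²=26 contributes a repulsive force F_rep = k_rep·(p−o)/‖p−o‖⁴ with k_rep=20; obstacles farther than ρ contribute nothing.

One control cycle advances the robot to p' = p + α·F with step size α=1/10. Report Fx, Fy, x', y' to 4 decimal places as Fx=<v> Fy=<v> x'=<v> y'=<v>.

Fx=-3.6000 Fy=-8.7000 x'=-2.3600 y'=7.1300

F_att = 1/2·(g−p) = 1/2·(-4,-19) = (-2.0000,-9.5000)
o1: d²=68 > ρ²=26 → inactive
o2: d²=5 ≤ ρ²=26; F_rep = 20·(-2,1)/5² = (-1.6000,0.8000)
o3: d²=416 > ρ²=26 → inactive
F = F_att + ΣF_rep = (-3.6000,-8.7000)
p' = p + 1/10·F = (-2.3600,7.1300)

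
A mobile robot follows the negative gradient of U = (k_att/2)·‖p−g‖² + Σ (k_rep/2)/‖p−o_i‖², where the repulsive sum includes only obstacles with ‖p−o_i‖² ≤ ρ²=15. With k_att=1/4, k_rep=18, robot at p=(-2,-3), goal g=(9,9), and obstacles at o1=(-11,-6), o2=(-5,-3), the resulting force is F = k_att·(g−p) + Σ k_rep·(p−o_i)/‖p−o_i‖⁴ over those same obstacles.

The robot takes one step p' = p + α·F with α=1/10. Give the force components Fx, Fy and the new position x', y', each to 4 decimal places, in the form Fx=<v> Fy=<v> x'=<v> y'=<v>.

Fx=3.4167 Fy=3.0000 x'=-1.6583 y'=-2.7000

F_att = 1/4·(g−p) = 1/4·(11,12) = (2.7500,3.0000)
o1: d²=90 > ρ²=15 → inactive
o2: d²=9 ≤ ρ²=15; F_rep = 18·(3,0)/9² = (0.6667,0.0000)
F = F_att + ΣF_rep = (3.4167,3.0000)
p' = p + 1/10·F = (-1.6583,-2.7000)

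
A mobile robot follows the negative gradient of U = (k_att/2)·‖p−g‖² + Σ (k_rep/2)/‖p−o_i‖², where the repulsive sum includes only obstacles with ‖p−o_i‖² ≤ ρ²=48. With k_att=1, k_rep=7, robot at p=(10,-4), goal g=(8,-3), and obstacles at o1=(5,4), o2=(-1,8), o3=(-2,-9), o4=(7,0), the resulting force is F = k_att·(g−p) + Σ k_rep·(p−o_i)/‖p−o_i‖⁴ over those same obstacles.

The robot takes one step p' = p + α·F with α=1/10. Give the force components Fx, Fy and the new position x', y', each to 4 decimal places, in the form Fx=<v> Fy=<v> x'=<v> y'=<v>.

F_att = 1·(g−p) = 1·(-2,1) = (-2.0000,1.0000)
o1: d²=89 > ρ²=48 → inactive
o2: d²=265 > ρ²=48 → inactive
o3: d²=169 > ρ²=48 → inactive
o4: d²=25 ≤ ρ²=48; F_rep = 7·(3,-4)/25² = (0.0336,-0.0448)
F = F_att + ΣF_rep = (-1.9664,0.9552)
p' = p + 1/10·F = (9.8034,-3.9045)

Fx=-1.9664 Fy=0.9552 x'=9.8034 y'=-3.9045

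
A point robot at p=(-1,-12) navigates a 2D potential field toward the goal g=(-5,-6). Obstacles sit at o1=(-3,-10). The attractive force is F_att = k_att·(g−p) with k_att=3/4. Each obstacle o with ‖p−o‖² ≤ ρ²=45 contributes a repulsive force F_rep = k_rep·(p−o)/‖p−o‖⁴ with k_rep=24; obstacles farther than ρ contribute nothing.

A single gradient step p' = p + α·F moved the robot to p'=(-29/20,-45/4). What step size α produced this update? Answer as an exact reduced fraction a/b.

α = 1/5

F_att = 3/4·(g−p) = 3/4·(-4,6) = (-3.0000,4.5000)
o1: d²=8 ≤ ρ²=45; F_rep = 24·(2,-2)/8² = (0.7500,-0.7500)
F = F_att + ΣF_rep = (-2.2500,3.7500)
Δp = p'−p = (-0.4500,0.7500); α = Δx/Fx = (-9/20) / (-9/4) = 1/5
check: Δy/Fy = (3/4) / (15/4) = 1/5 ✓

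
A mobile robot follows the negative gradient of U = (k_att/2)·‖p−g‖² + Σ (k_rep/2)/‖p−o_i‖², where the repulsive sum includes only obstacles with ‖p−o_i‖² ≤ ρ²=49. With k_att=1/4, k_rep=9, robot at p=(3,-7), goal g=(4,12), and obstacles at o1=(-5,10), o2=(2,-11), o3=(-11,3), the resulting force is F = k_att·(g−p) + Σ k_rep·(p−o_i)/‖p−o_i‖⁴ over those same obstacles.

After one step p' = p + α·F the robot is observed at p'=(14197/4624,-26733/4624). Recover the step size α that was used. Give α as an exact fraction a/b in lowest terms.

F_att = 1/4·(g−p) = 1/4·(1,19) = (0.2500,4.7500)
o1: d²=353 > ρ²=49 → inactive
o2: d²=17 ≤ ρ²=49; F_rep = 9·(1,4)/17² = (0.0311,0.1246)
o3: d²=296 > ρ²=49 → inactive
F = F_att + ΣF_rep = (0.2811,4.8746)
Δp = p'−p = (0.0703,1.2186); α = Δx/Fx = (325/4624) / (325/1156) = 1/4
check: Δy/Fy = (5635/4624) / (5635/1156) = 1/4 ✓

α = 1/4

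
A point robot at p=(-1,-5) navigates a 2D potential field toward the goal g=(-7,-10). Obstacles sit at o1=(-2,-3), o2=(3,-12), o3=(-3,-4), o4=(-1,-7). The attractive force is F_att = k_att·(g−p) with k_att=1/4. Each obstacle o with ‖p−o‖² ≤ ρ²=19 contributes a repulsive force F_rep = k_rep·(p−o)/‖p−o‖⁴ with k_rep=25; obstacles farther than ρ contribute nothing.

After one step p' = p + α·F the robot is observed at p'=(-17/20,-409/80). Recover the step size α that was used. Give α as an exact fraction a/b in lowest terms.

α = 1/10

F_att = 1/4·(g−p) = 1/4·(-6,-5) = (-1.5000,-1.2500)
o1: d²=5 ≤ ρ²=19; F_rep = 25·(1,-2)/5² = (1.0000,-2.0000)
o2: d²=65 > ρ²=19 → inactive
o3: d²=5 ≤ ρ²=19; F_rep = 25·(2,-1)/5² = (2.0000,-1.0000)
o4: d²=4 ≤ ρ²=19; F_rep = 25·(0,2)/4² = (0.0000,3.1250)
F = F_att + ΣF_rep = (1.5000,-1.1250)
Δp = p'−p = (0.1500,-0.1125); α = Δx/Fx = (3/20) / (3/2) = 1/10
check: Δy/Fy = (-9/80) / (-9/8) = 1/10 ✓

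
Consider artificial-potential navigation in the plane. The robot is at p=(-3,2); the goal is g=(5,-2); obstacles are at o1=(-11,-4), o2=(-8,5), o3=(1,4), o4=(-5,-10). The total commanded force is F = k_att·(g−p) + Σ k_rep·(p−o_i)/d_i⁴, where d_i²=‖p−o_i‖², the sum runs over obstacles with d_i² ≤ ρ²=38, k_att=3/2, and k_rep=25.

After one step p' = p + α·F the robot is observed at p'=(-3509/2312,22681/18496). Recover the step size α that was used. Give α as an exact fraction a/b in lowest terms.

F_att = 3/2·(g−p) = 3/2·(8,-4) = (12.0000,-6.0000)
o1: d²=100 > ρ²=38 → inactive
o2: d²=34 ≤ ρ²=38; F_rep = 25·(5,-3)/34² = (0.1081,-0.0649)
o3: d²=20 ≤ ρ²=38; F_rep = 25·(-4,-2)/20² = (-0.2500,-0.1250)
o4: d²=148 > ρ²=38 → inactive
F = F_att + ΣF_rep = (11.8581,-6.1899)
Δp = p'−p = (1.4823,-0.7737); α = Δx/Fx = (3427/2312) / (3427/289) = 1/8
check: Δy/Fy = (-14311/18496) / (-14311/2312) = 1/8 ✓

α = 1/8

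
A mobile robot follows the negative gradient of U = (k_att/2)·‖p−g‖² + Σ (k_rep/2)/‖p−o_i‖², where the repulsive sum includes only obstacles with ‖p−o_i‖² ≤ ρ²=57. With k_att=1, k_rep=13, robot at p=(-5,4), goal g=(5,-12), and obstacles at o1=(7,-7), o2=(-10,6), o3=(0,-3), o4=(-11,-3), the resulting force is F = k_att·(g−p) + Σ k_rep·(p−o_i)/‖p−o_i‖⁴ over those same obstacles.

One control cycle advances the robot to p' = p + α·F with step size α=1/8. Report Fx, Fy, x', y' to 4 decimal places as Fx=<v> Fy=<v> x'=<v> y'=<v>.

F_att = 1·(g−p) = 1·(10,-16) = (10.0000,-16.0000)
o1: d²=265 > ρ²=57 → inactive
o2: d²=29 ≤ ρ²=57; F_rep = 13·(5,-2)/29² = (0.0773,-0.0309)
o3: d²=74 > ρ²=57 → inactive
o4: d²=85 > ρ²=57 → inactive
F = F_att + ΣF_rep = (10.0773,-16.0309)
p' = p + 1/8·F = (-3.7403,1.9961)

Fx=10.0773 Fy=-16.0309 x'=-3.7403 y'=1.9961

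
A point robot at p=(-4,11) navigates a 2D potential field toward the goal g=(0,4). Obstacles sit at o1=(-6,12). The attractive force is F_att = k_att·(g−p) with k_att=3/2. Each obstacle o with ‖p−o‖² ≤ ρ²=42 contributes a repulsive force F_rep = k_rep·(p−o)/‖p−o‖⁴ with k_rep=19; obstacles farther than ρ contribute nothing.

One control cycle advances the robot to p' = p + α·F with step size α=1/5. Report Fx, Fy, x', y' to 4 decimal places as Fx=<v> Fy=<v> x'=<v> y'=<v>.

Fx=7.5200 Fy=-11.2600 x'=-2.4960 y'=8.7480

F_att = 3/2·(g−p) = 3/2·(4,-7) = (6.0000,-10.5000)
o1: d²=5 ≤ ρ²=42; F_rep = 19·(2,-1)/5² = (1.5200,-0.7600)
F = F_att + ΣF_rep = (7.5200,-11.2600)
p' = p + 1/5·F = (-2.4960,8.7480)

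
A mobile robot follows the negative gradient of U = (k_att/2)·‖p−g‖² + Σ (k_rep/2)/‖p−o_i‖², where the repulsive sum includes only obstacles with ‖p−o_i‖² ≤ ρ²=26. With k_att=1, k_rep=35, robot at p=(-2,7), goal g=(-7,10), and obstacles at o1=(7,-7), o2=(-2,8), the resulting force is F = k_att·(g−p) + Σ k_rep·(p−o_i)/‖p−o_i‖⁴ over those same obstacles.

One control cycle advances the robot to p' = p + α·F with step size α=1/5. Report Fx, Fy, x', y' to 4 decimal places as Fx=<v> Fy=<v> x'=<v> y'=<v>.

F_att = 1·(g−p) = 1·(-5,3) = (-5.0000,3.0000)
o1: d²=277 > ρ²=26 → inactive
o2: d²=1 ≤ ρ²=26; F_rep = 35·(0,-1)/1² = (0.0000,-35.0000)
F = F_att + ΣF_rep = (-5.0000,-32.0000)
p' = p + 1/5·F = (-3.0000,0.6000)

Fx=-5.0000 Fy=-32.0000 x'=-3.0000 y'=0.6000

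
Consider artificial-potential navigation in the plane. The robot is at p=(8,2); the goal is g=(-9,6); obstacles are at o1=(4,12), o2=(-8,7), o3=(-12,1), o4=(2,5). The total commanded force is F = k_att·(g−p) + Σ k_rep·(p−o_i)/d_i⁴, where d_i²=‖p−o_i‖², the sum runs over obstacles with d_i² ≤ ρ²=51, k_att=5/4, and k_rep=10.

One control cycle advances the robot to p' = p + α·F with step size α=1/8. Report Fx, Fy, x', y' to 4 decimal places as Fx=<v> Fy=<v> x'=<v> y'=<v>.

Fx=-21.2204 Fy=4.9852 x'=5.3475 y'=2.6231

F_att = 5/4·(g−p) = 5/4·(-17,4) = (-21.2500,5.0000)
o1: d²=116 > ρ²=51 → inactive
o2: d²=281 > ρ²=51 → inactive
o3: d²=401 > ρ²=51 → inactive
o4: d²=45 ≤ ρ²=51; F_rep = 10·(6,-3)/45² = (0.0296,-0.0148)
F = F_att + ΣF_rep = (-21.2204,4.9852)
p' = p + 1/8·F = (5.3475,2.6231)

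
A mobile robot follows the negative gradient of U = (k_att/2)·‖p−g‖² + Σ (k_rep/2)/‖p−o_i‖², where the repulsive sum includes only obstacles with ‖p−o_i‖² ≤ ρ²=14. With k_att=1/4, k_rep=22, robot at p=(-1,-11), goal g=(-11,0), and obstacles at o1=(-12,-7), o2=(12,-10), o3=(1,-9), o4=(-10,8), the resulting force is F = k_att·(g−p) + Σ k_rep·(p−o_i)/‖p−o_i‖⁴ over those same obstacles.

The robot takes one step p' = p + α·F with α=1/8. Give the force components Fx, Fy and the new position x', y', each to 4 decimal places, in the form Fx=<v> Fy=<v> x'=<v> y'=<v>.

Fx=-3.1875 Fy=2.0625 x'=-1.3984 y'=-10.7422

F_att = 1/4·(g−p) = 1/4·(-10,11) = (-2.5000,2.7500)
o1: d²=137 > ρ²=14 → inactive
o2: d²=170 > ρ²=14 → inactive
o3: d²=8 ≤ ρ²=14; F_rep = 22·(-2,-2)/8² = (-0.6875,-0.6875)
o4: d²=442 > ρ²=14 → inactive
F = F_att + ΣF_rep = (-3.1875,2.0625)
p' = p + 1/8·F = (-1.3984,-10.7422)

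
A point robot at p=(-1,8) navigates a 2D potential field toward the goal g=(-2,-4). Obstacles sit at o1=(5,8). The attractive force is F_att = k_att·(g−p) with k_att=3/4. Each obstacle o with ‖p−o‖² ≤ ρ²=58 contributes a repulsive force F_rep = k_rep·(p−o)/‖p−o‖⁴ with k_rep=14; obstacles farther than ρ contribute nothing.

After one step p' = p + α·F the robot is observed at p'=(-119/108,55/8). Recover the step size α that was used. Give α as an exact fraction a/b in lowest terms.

F_att = 3/4·(g−p) = 3/4·(-1,-12) = (-0.7500,-9.0000)
o1: d²=36 ≤ ρ²=58; F_rep = 14·(-6,0)/36² = (-0.0648,0.0000)
F = F_att + ΣF_rep = (-0.8148,-9.0000)
Δp = p'−p = (-0.1019,-1.1250); α = Δx/Fx = (-11/108) / (-22/27) = 1/8
check: Δy/Fy = (-9/8) / (-9) = 1/8 ✓

α = 1/8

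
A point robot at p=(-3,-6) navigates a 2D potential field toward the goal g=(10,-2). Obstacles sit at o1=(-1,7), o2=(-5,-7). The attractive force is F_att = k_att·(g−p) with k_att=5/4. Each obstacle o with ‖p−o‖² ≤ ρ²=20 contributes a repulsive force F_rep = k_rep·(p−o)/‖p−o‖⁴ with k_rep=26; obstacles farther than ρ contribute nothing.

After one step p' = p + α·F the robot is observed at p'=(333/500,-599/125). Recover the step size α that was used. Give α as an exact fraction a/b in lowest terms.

F_att = 5/4·(g−p) = 5/4·(13,4) = (16.2500,5.0000)
o1: d²=173 > ρ²=20 → inactive
o2: d²=5 ≤ ρ²=20; F_rep = 26·(2,1)/5² = (2.0800,1.0400)
F = F_att + ΣF_rep = (18.3300,6.0400)
Δp = p'−p = (3.6660,1.2080); α = Δx/Fx = (1833/500) / (1833/100) = 1/5
check: Δy/Fy = (151/125) / (151/25) = 1/5 ✓

α = 1/5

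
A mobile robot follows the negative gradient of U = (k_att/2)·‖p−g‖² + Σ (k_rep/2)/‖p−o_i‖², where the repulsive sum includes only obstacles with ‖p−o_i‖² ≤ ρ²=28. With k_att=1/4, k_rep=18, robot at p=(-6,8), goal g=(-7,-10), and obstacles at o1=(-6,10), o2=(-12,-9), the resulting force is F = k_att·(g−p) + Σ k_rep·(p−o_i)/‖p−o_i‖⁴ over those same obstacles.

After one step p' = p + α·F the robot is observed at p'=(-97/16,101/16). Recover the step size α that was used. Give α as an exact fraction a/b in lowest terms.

α = 1/4

F_att = 1/4·(g−p) = 1/4·(-1,-18) = (-0.2500,-4.5000)
o1: d²=4 ≤ ρ²=28; F_rep = 18·(0,-2)/4² = (0.0000,-2.2500)
o2: d²=325 > ρ²=28 → inactive
F = F_att + ΣF_rep = (-0.2500,-6.7500)
Δp = p'−p = (-0.0625,-1.6875); α = Δx/Fx = (-1/16) / (-1/4) = 1/4
check: Δy/Fy = (-27/16) / (-27/4) = 1/4 ✓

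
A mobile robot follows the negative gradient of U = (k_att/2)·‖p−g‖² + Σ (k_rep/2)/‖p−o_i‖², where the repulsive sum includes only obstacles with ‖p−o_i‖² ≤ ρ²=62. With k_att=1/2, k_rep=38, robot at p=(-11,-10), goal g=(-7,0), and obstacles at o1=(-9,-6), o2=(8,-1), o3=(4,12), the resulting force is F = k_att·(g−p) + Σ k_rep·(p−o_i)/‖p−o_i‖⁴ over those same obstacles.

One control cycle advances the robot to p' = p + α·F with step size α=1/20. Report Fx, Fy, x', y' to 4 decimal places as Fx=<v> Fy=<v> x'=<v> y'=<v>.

F_att = 1/2·(g−p) = 1/2·(4,10) = (2.0000,5.0000)
o1: d²=20 ≤ ρ²=62; F_rep = 38·(-2,-4)/20² = (-0.1900,-0.3800)
o2: d²=442 > ρ²=62 → inactive
o3: d²=709 > ρ²=62 → inactive
F = F_att + ΣF_rep = (1.8100,4.6200)
p' = p + 1/20·F = (-10.9095,-9.7690)

Fx=1.8100 Fy=4.6200 x'=-10.9095 y'=-9.7690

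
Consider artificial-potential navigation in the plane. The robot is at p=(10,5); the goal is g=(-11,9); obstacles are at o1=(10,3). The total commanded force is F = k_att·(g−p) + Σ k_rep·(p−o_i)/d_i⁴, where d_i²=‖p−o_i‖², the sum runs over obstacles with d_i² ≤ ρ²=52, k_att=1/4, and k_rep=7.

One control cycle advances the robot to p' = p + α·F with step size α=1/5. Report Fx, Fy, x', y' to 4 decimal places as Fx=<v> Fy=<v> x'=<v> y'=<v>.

F_att = 1/4·(g−p) = 1/4·(-21,4) = (-5.2500,1.0000)
o1: d²=4 ≤ ρ²=52; F_rep = 7·(0,2)/4² = (0.0000,0.8750)
F = F_att + ΣF_rep = (-5.2500,1.8750)
p' = p + 1/5·F = (8.9500,5.3750)

Fx=-5.2500 Fy=1.8750 x'=8.9500 y'=5.3750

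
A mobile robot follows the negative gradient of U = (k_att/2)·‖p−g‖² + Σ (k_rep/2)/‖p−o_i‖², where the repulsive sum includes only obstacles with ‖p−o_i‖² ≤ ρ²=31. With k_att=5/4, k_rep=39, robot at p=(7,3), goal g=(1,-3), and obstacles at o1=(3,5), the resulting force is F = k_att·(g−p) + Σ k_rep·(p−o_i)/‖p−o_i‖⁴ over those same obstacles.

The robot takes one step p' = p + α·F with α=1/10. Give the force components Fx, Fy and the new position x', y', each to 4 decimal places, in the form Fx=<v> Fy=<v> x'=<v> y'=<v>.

F_att = 5/4·(g−p) = 5/4·(-6,-6) = (-7.5000,-7.5000)
o1: d²=20 ≤ ρ²=31; F_rep = 39·(4,-2)/20² = (0.3900,-0.1950)
F = F_att + ΣF_rep = (-7.1100,-7.6950)
p' = p + 1/10·F = (6.2890,2.2305)

Fx=-7.1100 Fy=-7.6950 x'=6.2890 y'=2.2305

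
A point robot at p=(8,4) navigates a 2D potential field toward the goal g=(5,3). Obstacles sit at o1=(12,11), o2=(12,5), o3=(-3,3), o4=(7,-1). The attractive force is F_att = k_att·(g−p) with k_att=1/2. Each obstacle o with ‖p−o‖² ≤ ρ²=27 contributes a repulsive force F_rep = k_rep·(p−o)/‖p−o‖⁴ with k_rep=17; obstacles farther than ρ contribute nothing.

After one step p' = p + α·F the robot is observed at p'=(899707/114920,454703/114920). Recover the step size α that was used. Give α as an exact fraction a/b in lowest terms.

F_att = 1/2·(g−p) = 1/2·(-3,-1) = (-1.5000,-0.5000)
o1: d²=65 > ρ²=27 → inactive
o2: d²=17 ≤ ρ²=27; F_rep = 17·(-4,-1)/17² = (-0.2353,-0.0588)
o3: d²=122 > ρ²=27 → inactive
o4: d²=26 ≤ ρ²=27; F_rep = 17·(1,5)/26² = (0.0251,0.1257)
F = F_att + ΣF_rep = (-1.7101,-0.4331)
Δp = p'−p = (-0.1710,-0.0433); α = Δx/Fx = (-19653/114920) / (-19653/11492) = 1/10
check: Δy/Fy = (-4977/114920) / (-4977/11492) = 1/10 ✓

α = 1/10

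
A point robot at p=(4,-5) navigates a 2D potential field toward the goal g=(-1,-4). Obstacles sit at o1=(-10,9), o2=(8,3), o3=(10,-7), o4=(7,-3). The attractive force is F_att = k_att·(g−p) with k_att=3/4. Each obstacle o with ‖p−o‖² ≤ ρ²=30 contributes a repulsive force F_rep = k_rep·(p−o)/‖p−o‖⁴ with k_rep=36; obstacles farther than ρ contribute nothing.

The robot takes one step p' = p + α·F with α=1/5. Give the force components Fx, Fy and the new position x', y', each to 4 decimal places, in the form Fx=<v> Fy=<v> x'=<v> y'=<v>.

F_att = 3/4·(g−p) = 3/4·(-5,1) = (-3.7500,0.7500)
o1: d²=392 > ρ²=30 → inactive
o2: d²=80 > ρ²=30 → inactive
o3: d²=40 > ρ²=30 → inactive
o4: d²=13 ≤ ρ²=30; F_rep = 36·(-3,-2)/13² = (-0.6391,-0.4260)
F = F_att + ΣF_rep = (-4.3891,0.3240)
p' = p + 1/5·F = (3.1222,-4.9352)

Fx=-4.3891 Fy=0.3240 x'=3.1222 y'=-4.9352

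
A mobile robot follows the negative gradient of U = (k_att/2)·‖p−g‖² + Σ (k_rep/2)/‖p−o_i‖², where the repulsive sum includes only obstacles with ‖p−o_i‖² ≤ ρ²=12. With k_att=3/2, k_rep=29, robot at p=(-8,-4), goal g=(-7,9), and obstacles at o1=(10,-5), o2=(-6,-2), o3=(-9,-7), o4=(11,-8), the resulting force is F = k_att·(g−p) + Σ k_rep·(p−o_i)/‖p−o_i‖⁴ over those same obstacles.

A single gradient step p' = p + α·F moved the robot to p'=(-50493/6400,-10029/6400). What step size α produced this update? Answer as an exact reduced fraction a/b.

F_att = 3/2·(g−p) = 3/2·(1,13) = (1.5000,19.5000)
o1: d²=325 > ρ²=12 → inactive
o2: d²=8 ≤ ρ²=12; F_rep = 29·(-2,-2)/8² = (-0.9062,-0.9062)
o3: d²=10 ≤ ρ²=12; F_rep = 29·(1,3)/10² = (0.2900,0.8700)
o4: d²=377 > ρ²=12 → inactive
F = F_att + ΣF_rep = (0.8838,19.4638)
Δp = p'−p = (0.1105,2.4330); α = Δx/Fx = (707/6400) / (707/800) = 1/8
check: Δy/Fy = (15571/6400) / (15571/800) = 1/8 ✓

α = 1/8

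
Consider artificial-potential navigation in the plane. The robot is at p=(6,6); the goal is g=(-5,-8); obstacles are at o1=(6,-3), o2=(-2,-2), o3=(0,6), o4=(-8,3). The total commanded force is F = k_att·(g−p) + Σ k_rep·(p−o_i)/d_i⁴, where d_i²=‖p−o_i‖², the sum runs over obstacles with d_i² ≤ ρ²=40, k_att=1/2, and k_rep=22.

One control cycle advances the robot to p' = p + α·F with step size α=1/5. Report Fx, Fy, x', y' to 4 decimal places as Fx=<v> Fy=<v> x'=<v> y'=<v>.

F_att = 1/2·(g−p) = 1/2·(-11,-14) = (-5.5000,-7.0000)
o1: d²=81 > ρ²=40 → inactive
o2: d²=128 > ρ²=40 → inactive
o3: d²=36 ≤ ρ²=40; F_rep = 22·(6,0)/36² = (0.1019,0.0000)
o4: d²=205 > ρ²=40 → inactive
F = F_att + ΣF_rep = (-5.3981,-7.0000)
p' = p + 1/5·F = (4.9204,4.6000)

Fx=-5.3981 Fy=-7.0000 x'=4.9204 y'=4.6000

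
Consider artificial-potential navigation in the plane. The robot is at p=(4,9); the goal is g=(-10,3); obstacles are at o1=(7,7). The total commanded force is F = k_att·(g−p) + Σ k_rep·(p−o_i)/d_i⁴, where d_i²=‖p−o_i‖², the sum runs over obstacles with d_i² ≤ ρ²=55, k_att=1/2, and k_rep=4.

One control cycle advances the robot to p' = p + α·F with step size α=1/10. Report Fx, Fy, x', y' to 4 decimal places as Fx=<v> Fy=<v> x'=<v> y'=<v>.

F_att = 1/2·(g−p) = 1/2·(-14,-6) = (-7.0000,-3.0000)
o1: d²=13 ≤ ρ²=55; F_rep = 4·(-3,2)/13² = (-0.0710,0.0473)
F = F_att + ΣF_rep = (-7.0710,-2.9527)
p' = p + 1/10·F = (3.2929,8.7047)

Fx=-7.0710 Fy=-2.9527 x'=3.2929 y'=8.7047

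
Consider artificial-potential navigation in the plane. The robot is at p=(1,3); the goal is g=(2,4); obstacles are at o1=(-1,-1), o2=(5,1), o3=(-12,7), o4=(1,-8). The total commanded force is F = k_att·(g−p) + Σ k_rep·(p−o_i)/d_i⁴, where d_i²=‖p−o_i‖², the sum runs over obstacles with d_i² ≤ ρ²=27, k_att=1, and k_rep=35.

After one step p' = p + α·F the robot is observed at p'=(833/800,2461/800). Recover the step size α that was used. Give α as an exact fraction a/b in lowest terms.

α = 1/20

F_att = 1·(g−p) = 1·(1,1) = (1.0000,1.0000)
o1: d²=20 ≤ ρ²=27; F_rep = 35·(2,4)/20² = (0.1750,0.3500)
o2: d²=20 ≤ ρ²=27; F_rep = 35·(-4,2)/20² = (-0.3500,0.1750)
o3: d²=185 > ρ²=27 → inactive
o4: d²=121 > ρ²=27 → inactive
F = F_att + ΣF_rep = (0.8250,1.5250)
Δp = p'−p = (0.0413,0.0762); α = Δx/Fx = (33/800) / (33/40) = 1/20
check: Δy/Fy = (61/800) / (61/40) = 1/20 ✓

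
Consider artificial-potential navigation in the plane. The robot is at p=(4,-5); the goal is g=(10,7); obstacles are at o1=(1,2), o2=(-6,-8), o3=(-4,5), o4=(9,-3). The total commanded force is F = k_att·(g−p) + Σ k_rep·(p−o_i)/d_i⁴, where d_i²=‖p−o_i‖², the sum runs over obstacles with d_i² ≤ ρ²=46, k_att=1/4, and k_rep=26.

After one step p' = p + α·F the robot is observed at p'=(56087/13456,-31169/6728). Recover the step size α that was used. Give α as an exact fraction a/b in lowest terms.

α = 1/8

F_att = 1/4·(g−p) = 1/4·(6,12) = (1.5000,3.0000)
o1: d²=58 > ρ²=46 → inactive
o2: d²=109 > ρ²=46 → inactive
o3: d²=164 > ρ²=46 → inactive
o4: d²=29 ≤ ρ²=46; F_rep = 26·(-5,-2)/29² = (-0.1546,-0.0618)
F = F_att + ΣF_rep = (1.3454,2.9382)
Δp = p'−p = (0.1682,0.3673); α = Δx/Fx = (2263/13456) / (2263/1682) = 1/8
check: Δy/Fy = (2471/6728) / (2471/841) = 1/8 ✓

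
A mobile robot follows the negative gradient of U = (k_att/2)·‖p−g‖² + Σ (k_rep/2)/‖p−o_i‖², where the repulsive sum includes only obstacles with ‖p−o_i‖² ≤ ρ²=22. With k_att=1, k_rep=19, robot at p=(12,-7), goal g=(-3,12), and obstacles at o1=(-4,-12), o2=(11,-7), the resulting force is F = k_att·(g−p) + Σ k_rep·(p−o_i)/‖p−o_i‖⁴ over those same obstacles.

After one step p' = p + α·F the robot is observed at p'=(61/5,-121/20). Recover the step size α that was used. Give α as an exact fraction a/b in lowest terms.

F_att = 1·(g−p) = 1·(-15,19) = (-15.0000,19.0000)
o1: d²=281 > ρ²=22 → inactive
o2: d²=1 ≤ ρ²=22; F_rep = 19·(1,0)/1² = (19.0000,0.0000)
F = F_att + ΣF_rep = (4.0000,19.0000)
Δp = p'−p = (0.2000,0.9500); α = Δx/Fx = (1/5) / (4) = 1/20
check: Δy/Fy = (19/20) / (19) = 1/20 ✓

α = 1/20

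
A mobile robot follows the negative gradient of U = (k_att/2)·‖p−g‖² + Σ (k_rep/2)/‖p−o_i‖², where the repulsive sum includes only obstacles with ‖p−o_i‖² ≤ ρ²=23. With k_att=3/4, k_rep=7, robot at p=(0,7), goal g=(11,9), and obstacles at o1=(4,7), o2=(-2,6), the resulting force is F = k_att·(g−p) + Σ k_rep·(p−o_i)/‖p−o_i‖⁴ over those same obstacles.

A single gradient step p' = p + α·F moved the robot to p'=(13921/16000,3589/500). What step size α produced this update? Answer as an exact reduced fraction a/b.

α = 1/10

F_att = 3/4·(g−p) = 3/4·(11,2) = (8.2500,1.5000)
o1: d²=16 ≤ ρ²=23; F_rep = 7·(-4,0)/16² = (-0.1094,0.0000)
o2: d²=5 ≤ ρ²=23; F_rep = 7·(2,1)/5² = (0.5600,0.2800)
F = F_att + ΣF_rep = (8.7006,1.7800)
Δp = p'−p = (0.8701,0.1780); α = Δx/Fx = (13921/16000) / (13921/1600) = 1/10
check: Δy/Fy = (89/500) / (89/50) = 1/10 ✓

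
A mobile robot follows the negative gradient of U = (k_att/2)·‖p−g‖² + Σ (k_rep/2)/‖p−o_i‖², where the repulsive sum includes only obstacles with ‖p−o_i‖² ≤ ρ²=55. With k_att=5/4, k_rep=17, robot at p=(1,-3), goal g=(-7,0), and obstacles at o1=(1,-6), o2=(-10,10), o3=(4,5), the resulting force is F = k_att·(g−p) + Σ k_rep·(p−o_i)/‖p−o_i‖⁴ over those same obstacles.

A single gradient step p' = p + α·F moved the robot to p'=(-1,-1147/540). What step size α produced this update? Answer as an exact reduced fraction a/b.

F_att = 5/4·(g−p) = 5/4·(-8,3) = (-10.0000,3.7500)
o1: d²=9 ≤ ρ²=55; F_rep = 17·(0,3)/9² = (0.0000,0.6296)
o2: d²=290 > ρ²=55 → inactive
o3: d²=73 > ρ²=55 → inactive
F = F_att + ΣF_rep = (-10.0000,4.3796)
Δp = p'−p = (-2.0000,0.8759); α = Δx/Fx = (-2) / (-10) = 1/5
check: Δy/Fy = (473/540) / (473/108) = 1/5 ✓

α = 1/5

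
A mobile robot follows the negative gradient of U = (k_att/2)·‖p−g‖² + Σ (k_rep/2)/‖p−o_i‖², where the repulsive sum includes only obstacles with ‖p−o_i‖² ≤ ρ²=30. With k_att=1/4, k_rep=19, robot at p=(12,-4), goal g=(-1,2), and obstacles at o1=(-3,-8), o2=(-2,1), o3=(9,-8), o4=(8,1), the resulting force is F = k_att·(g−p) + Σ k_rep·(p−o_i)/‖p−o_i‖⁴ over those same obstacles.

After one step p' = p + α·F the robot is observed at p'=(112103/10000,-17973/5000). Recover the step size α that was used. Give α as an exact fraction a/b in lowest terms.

α = 1/4

F_att = 1/4·(g−p) = 1/4·(-13,6) = (-3.2500,1.5000)
o1: d²=241 > ρ²=30 → inactive
o2: d²=221 > ρ²=30 → inactive
o3: d²=25 ≤ ρ²=30; F_rep = 19·(3,4)/25² = (0.0912,0.1216)
o4: d²=41 > ρ²=30 → inactive
F = F_att + ΣF_rep = (-3.1588,1.6216)
Δp = p'−p = (-0.7897,0.4054); α = Δx/Fx = (-7897/10000) / (-7897/2500) = 1/4
check: Δy/Fy = (2027/5000) / (2027/1250) = 1/4 ✓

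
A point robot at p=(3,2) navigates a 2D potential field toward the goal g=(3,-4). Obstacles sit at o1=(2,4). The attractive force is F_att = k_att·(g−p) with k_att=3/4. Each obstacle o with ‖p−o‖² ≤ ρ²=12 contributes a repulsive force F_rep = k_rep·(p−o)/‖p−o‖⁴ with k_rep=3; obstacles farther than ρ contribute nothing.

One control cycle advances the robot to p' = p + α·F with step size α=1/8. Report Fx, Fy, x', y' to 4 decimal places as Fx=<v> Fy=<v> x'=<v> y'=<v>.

F_att = 3/4·(g−p) = 3/4·(0,-6) = (0.0000,-4.5000)
o1: d²=5 ≤ ρ²=12; F_rep = 3·(1,-2)/5² = (0.1200,-0.2400)
F = F_att + ΣF_rep = (0.1200,-4.7400)
p' = p + 1/8·F = (3.0150,1.4075)

Fx=0.1200 Fy=-4.7400 x'=3.0150 y'=1.4075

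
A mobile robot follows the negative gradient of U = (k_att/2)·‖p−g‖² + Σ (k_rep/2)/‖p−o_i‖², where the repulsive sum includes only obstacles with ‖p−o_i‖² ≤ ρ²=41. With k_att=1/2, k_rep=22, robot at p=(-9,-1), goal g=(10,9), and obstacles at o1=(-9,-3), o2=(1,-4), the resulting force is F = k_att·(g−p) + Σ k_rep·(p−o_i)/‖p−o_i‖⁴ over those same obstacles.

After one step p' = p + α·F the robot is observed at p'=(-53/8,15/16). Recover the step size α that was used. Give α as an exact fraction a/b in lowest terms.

F_att = 1/2·(g−p) = 1/2·(19,10) = (9.5000,5.0000)
o1: d²=4 ≤ ρ²=41; F_rep = 22·(0,2)/4² = (0.0000,2.7500)
o2: d²=109 > ρ²=41 → inactive
F = F_att + ΣF_rep = (9.5000,7.7500)
Δp = p'−p = (2.3750,1.9375); α = Δx/Fx = (19/8) / (19/2) = 1/4
check: Δy/Fy = (31/16) / (31/4) = 1/4 ✓

α = 1/4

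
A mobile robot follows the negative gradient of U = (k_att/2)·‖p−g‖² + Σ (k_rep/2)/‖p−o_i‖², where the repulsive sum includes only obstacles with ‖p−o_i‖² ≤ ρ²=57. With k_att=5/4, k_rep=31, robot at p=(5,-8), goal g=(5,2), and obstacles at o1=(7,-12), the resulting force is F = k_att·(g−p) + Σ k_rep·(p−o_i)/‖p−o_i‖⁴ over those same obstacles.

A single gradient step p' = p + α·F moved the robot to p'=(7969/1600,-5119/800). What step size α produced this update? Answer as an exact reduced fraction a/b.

F_att = 5/4·(g−p) = 5/4·(0,10) = (0.0000,12.5000)
o1: d²=20 ≤ ρ²=57; F_rep = 31·(-2,4)/20² = (-0.1550,0.3100)
F = F_att + ΣF_rep = (-0.1550,12.8100)
Δp = p'−p = (-0.0194,1.6013); α = Δx/Fx = (-31/1600) / (-31/200) = 1/8
check: Δy/Fy = (1281/800) / (1281/100) = 1/8 ✓

α = 1/8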